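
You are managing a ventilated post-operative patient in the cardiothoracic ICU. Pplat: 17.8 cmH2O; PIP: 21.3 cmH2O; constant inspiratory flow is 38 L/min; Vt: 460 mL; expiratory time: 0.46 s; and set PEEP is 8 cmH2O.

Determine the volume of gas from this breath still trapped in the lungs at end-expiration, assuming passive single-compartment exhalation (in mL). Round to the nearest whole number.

78

Flow: 38 L/min ÷ 60 = 0.6333 L/s.
R = (PIP − Pplat)/V̇ = (21.3 − 17.8) / 0.6333 = 3.5/0.6333 = 5.527 cmH2O·s/L.
C = Vt/(Pplat − PEEP) = 460.0 / (17.8 − 8) = 460.0/9.8 = 46.939 mL/cmH2O.
τ = R × C = 5.527 × 0.04694 L/cmH2O = 0.2594 s.
Fraction remaining = e^(−Te/τ) = e^(−0.46/0.2594) = 0.1698.
Trapped volume = 460.0 × 0.1698 = 78.108 mL.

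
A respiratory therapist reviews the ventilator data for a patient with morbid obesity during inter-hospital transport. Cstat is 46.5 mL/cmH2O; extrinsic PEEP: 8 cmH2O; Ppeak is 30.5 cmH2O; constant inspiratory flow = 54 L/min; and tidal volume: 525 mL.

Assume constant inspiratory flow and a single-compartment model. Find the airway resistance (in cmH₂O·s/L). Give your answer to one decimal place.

Flow: 54 L/min ÷ 60 = 0.9 L/s.
Equation of motion (constant flow): PIP = Vt/C + R·V̇ + PEEP.
R·V̇ = PIP − Vt/C − PEEP = 30.5 − 525/46.5 − 8 = 30.5 − 11.29 − 8 = 11.21 cmH2O.
R = 11.21 / 0.9 = 12.456 cmH2O·s/L.

12.5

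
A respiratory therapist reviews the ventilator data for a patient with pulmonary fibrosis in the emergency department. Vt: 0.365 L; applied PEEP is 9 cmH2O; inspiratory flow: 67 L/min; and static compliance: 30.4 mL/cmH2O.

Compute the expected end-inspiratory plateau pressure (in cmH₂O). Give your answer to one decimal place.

Pplat = PEEP + Vt / Cstat = 9 + 365 / 30.4 = 9 + 12.007 = 21.007 cmH2O.

21.0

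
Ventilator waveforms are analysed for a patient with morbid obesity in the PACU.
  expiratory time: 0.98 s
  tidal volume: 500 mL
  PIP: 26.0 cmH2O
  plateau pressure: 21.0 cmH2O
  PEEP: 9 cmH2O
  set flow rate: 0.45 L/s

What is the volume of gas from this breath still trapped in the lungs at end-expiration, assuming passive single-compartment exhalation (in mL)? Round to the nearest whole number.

R = (PIP − Pplat)/V̇ = (26.0 − 21.0) / 0.45 = 5.0/0.45 = 11.111 cmH2O·s/L.
C = Vt/(Pplat − PEEP) = 500.0 / (21.0 − 9) = 500.0/12.0 = 41.667 mL/cmH2O.
τ = R × C = 11.111 × 0.04167 L/cmH2O = 0.463 s.
Fraction remaining = e^(−Te/τ) = e^(−0.98/0.463) = 0.1204.
Trapped volume = 500.0 × 0.1204 = 60.2 mL.

60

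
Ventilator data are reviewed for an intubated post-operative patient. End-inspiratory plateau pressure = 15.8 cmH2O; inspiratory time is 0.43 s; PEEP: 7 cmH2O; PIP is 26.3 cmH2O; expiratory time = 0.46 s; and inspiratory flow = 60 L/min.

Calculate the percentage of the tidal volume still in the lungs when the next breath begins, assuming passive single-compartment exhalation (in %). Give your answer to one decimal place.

40.8

Flow: 60 L/min ÷ 60 = 1 L/s.
Vt = flow × Ti = 1 L/s × 0.43 s × 1000 mL/L = 430.0 mL.
R = (PIP − Pplat)/V̇ = (26.3 − 15.8) / 1 = 10.5/1 = 10.5 cmH2O·s/L.
C = Vt/(Pplat − PEEP) = 430.0 / (15.8 − 7) = 430.0/8.8 = 48.864 mL/cmH2O.
τ = R × C = 10.5 × 0.04886 L/cmH2O = 0.513 s.
Fraction remaining at end-expiration = e^(−Te/τ) = e^(−0.46/0.513) = 0.4079 → 40.79%.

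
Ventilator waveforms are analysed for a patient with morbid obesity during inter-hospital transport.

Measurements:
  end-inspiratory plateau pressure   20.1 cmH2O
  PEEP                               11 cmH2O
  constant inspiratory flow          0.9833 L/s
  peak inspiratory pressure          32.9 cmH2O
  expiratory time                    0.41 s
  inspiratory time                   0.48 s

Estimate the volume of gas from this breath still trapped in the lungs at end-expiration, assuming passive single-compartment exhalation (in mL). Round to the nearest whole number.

Vt = flow × Ti = 0.9833 L/s × 0.48 s × 1000 mL/L = 471.98 mL.
R = (PIP − Pplat)/V̇ = (32.9 − 20.1) / 0.9833 = 12.8/0.9833 = 13.017 cmH2O·s/L.
C = Vt/(Pplat − PEEP) = 471.98 / (20.1 − 11) = 471.98/9.1 = 51.866 mL/cmH2O.
τ = R × C = 13.017 × 0.05187 L/cmH2O = 0.6752 s.
Fraction remaining = e^(−Te/τ) = e^(−0.41/0.6752) = 0.5449.
Trapped volume = 471.98 × 0.5449 = 257.18 mL.

257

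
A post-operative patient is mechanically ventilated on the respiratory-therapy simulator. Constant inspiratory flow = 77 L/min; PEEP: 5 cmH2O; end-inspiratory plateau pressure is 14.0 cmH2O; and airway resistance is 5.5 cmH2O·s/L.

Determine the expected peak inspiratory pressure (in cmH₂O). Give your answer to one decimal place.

21.1

Flow: 77 L/min ÷ 60 = 1.2833 L/s.
PIP = Pplat + Raw × flow = 14.0 + 5.5 × 1.2833 = 14.0 + 7.058 = 21.058 cmH2O.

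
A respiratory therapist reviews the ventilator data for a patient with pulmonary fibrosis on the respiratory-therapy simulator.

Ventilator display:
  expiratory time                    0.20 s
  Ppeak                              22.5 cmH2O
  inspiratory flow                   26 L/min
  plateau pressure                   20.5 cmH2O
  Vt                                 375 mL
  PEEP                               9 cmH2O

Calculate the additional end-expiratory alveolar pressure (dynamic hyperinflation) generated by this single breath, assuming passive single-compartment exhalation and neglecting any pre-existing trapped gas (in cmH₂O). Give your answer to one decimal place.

3.0

Flow: 26 L/min ÷ 60 = 0.4333 L/s.
R = (PIP − Pplat)/V̇ = (22.5 − 20.5) / 0.4333 = 2.0/0.4333 = 4.616 cmH2O·s/L.
C = Vt/(Pplat − PEEP) = 375.0 / (20.5 − 9) = 375.0/11.5 = 32.609 mL/cmH2O.
τ = R × C = 4.616 × 0.03261 L/cmH2O = 0.1505 s.
Fraction remaining = e^(−Te/τ) = e^(−0.20/0.1505) = 0.2648; trapped volume = 375.0 × 0.2648 = 99.3 mL.
Additional alveolar pressure from trapping ≈ V_trapped / C = 99.3 / 32.609 = 3.045 cmH2O.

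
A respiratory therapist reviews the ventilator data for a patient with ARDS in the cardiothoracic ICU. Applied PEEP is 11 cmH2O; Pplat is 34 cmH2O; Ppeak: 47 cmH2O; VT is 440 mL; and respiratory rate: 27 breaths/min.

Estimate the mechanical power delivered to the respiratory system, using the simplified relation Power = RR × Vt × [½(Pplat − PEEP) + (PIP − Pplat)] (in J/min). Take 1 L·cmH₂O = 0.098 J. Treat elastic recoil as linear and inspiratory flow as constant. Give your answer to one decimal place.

28.5

Per-breath work = Vt × [½(Pplat−PEEP) + (PIP−Pplat)] = 0.440 × [0.5×23.0 + 13.0] = 0.440 × 24.5 = 10.78 L·cmH2O.
Power = 27 × 10.78 = 291.06 L·cmH2O/min.
× 0.098 J/(L·cmH2O) → 28.524 J/min.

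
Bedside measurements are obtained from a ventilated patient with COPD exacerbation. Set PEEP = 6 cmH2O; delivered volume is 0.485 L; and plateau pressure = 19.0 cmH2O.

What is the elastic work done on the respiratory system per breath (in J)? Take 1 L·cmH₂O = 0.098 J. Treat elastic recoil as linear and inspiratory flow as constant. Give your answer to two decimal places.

Elastic work ≈ ½ × (Pplat − PEEP) × Vt = 0.5 × (19.0 − 6) × 0.485 L = 0.5 × 13.0 × 0.485 = 3.153 L·cmH2O.
× 0.098 J/(L·cmH2O) → 0.309 J.

0.31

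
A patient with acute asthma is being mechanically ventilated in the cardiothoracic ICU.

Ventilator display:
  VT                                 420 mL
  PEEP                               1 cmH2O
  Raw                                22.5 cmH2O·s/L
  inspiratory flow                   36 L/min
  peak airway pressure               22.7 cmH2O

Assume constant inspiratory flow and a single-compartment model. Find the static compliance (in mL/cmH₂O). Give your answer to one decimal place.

Flow: 36 L/min ÷ 60 = 0.6 L/s.
Equation of motion (constant flow): PIP = Vt/C + R·V̇ + PEEP.
Vt/C = PIP − R·V̇ − PEEP = 22.7 − 22.5×0.6 − 1 = 22.7 − 13.5 − 1 = 8.2 cmH2O.
C = Vt / 8.2 = 420 / 8.2 = 51.22 mL/cmH2O.

51.2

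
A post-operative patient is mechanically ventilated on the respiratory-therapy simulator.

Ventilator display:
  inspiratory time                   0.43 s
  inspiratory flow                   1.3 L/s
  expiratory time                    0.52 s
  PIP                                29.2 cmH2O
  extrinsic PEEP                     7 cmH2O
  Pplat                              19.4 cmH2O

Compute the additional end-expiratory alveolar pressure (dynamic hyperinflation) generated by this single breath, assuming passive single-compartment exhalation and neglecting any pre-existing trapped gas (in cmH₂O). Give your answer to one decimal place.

Vt = flow × Ti = 1.3 L/s × 0.43 s × 1000 mL/L = 559.0 mL.
R = (PIP − Pplat)/V̇ = (29.2 − 19.4) / 1.3 = 9.8/1.3 = 7.538 cmH2O·s/L.
C = Vt/(Pplat − PEEP) = 559.0 / (19.4 − 7) = 559.0/12.4 = 45.081 mL/cmH2O.
τ = R × C = 7.538 × 0.04508 L/cmH2O = 0.3398 s.
Fraction remaining = e^(−Te/τ) = e^(−0.52/0.3398) = 0.2165; trapped volume = 559.0 × 0.2165 = 121.02 mL.
Additional alveolar pressure from trapping ≈ V_trapped / C = 121.02 / 45.081 = 2.685 cmH2O.

2.7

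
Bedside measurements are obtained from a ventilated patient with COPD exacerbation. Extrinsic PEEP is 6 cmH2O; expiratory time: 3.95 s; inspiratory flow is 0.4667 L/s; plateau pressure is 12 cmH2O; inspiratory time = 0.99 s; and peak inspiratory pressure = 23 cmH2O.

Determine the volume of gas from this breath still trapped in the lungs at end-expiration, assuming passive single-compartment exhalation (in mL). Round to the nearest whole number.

52

Vt = flow × Ti = 0.4667 L/s × 0.99 s × 1000 mL/L = 462.03 mL.
R = (PIP − Pplat)/V̇ = (23 − 12) / 0.4667 = 11.0/0.4667 = 23.57 cmH2O·s/L.
C = Vt/(Pplat − PEEP) = 462.03 / (12 − 6) = 462.03/6.0 = 77.005 mL/cmH2O.
τ = R × C = 23.57 × 0.07701 L/cmH2O = 1.815 s.
Fraction remaining = e^(−Te/τ) = e^(−3.95/1.815) = 0.1135.
Trapped volume = 462.03 × 0.1135 = 52.44 mL.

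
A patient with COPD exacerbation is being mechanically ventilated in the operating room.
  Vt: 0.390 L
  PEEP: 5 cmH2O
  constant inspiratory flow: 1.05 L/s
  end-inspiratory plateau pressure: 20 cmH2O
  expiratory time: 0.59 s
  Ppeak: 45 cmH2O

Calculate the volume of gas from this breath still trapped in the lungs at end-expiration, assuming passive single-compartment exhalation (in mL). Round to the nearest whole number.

150

R = (PIP − Pplat)/V̇ = (45 − 20) / 1.05 = 25.0/1.05 = 23.81 cmH2O·s/L.
C = Vt/(Pplat − PEEP) = 390.0 / (20 − 5) = 390.0/15.0 = 26.0 mL/cmH2O.
τ = R × C = 23.81 × 0.026 L/cmH2O = 0.6191 s.
Fraction remaining = e^(−Te/τ) = e^(−0.59/0.6191) = 0.3856.
Trapped volume = 390.0 × 0.3856 = 150.38 mL.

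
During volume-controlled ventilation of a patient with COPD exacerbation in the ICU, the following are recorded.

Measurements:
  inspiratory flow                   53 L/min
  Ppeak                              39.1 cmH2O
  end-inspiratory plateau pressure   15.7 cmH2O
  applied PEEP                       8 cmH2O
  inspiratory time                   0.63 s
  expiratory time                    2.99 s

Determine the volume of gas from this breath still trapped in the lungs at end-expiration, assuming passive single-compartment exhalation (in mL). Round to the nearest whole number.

117

Flow: 53 L/min ÷ 60 = 0.8833 L/s.
Vt = flow × Ti = 0.8833 L/s × 0.63 s × 1000 mL/L = 556.48 mL.
R = (PIP − Pplat)/V̇ = (39.1 − 15.7) / 0.8833 = 23.4/0.8833 = 26.492 cmH2O·s/L.
C = Vt/(Pplat − PEEP) = 556.48 / (15.7 − 8) = 556.48/7.7 = 72.27 mL/cmH2O.
τ = R × C = 26.492 × 0.07227 L/cmH2O = 1.915 s.
Fraction remaining = e^(−Te/τ) = e^(−2.99/1.915) = 0.2099.
Trapped volume = 556.48 × 0.2099 = 116.81 mL.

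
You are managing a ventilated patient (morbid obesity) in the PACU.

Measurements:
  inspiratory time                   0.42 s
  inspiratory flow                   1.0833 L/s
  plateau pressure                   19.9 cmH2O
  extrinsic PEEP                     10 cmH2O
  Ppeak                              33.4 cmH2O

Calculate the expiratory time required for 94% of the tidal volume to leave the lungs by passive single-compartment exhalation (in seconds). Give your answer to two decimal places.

1.61

Vt = flow × Ti = 1.0833 L/s × 0.42 s × 1000 mL/L = 454.99 mL.
R = (PIP − Pplat)/V̇ = (33.4 − 19.9) / 1.0833 = 13.5/1.0833 = 12.462 cmH2O·s/L.
C = Vt/(Pplat − PEEP) = 454.99 / (19.9 − 10) = 454.99/9.9 = 45.959 mL/cmH2O.
τ = R × C = 12.462 × 0.04596 L/cmH2O = 0.5728 s.
t = −τ·ln(1 − 0.94) = −0.5728·ln(0.06) = 1.612 s.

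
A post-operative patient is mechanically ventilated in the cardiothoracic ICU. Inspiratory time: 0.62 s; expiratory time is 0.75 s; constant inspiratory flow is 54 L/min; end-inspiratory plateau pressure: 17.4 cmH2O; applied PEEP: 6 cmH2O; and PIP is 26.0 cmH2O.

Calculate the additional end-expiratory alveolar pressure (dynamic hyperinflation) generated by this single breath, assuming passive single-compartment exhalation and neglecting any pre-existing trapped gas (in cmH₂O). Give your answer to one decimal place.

2.3

Flow: 54 L/min ÷ 60 = 0.9 L/s.
Vt = flow × Ti = 0.9 L/s × 0.62 s × 1000 mL/L = 558.0 mL.
R = (PIP − Pplat)/V̇ = (26.0 − 17.4) / 0.9 = 8.6/0.9 = 9.556 cmH2O·s/L.
C = Vt/(Pplat − PEEP) = 558.0 / (17.4 − 6) = 558.0/11.4 = 48.947 mL/cmH2O.
τ = R × C = 9.556 × 0.04895 L/cmH2O = 0.4678 s.
Fraction remaining = e^(−Te/τ) = e^(−0.75/0.4678) = 0.2012; trapped volume = 558.0 × 0.2012 = 112.27 mL.
Additional alveolar pressure from trapping ≈ V_trapped / C = 112.27 / 48.947 = 2.294 cmH2O.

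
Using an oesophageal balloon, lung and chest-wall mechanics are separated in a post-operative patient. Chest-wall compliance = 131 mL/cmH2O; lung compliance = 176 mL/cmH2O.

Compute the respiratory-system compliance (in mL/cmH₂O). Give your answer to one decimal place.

75.1

Lung and chest wall are elastances in series: 1/Crs = 1/CL + 1/Ccw.
1/Crs = 1/176 + 1/131 = 0.01332.
Crs = 75.075 mL/cmH2O.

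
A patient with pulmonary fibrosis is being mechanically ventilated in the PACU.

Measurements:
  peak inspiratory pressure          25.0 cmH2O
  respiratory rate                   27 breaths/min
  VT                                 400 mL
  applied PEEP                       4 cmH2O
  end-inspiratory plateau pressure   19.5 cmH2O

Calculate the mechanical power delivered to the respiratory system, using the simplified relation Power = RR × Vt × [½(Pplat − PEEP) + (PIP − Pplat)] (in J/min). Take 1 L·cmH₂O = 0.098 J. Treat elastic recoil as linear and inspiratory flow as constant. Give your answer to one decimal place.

Per-breath work = Vt × [½(Pplat−PEEP) + (PIP−Pplat)] = 0.400 × [0.5×15.5 + 5.5] = 0.400 × 13.25 = 5.3 L·cmH2O.
Power = 27 × 5.3 = 143.1 L·cmH2O/min.
× 0.098 J/(L·cmH2O) → 14.024 J/min.

14.0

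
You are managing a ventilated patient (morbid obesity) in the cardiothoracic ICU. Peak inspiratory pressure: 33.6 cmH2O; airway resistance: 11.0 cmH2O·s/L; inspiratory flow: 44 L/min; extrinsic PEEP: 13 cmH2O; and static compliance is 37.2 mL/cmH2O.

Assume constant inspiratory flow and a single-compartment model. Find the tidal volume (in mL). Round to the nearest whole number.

Flow: 44 L/min ÷ 60 = 0.7333 L/s.
Equation of motion (constant flow): PIP = Vt/C + R·V̇ + PEEP.
Vt/C = PIP − R·V̇ − PEEP = 33.6 − 8.066 − 13 = 12.534 cmH2O.
Vt = C × 12.534 = 37.2 × 12.534 = 466.26 mL.

466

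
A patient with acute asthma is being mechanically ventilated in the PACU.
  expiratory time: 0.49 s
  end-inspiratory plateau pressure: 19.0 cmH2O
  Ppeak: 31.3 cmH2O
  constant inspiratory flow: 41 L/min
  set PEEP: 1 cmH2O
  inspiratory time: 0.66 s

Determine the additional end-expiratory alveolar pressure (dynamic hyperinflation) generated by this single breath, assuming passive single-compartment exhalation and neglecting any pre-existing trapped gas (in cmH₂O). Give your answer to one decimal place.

6.1

Flow: 41 L/min ÷ 60 = 0.6833 L/s.
Vt = flow × Ti = 0.6833 L/s × 0.66 s × 1000 mL/L = 450.98 mL.
R = (PIP − Pplat)/V̇ = (31.3 − 19.0) / 0.6833 = 12.3/0.6833 = 18.001 cmH2O·s/L.
C = Vt/(Pplat − PEEP) = 450.98 / (19.0 − 1) = 450.98/18.0 = 25.054 mL/cmH2O.
τ = R × C = 18.001 × 0.02505 L/cmH2O = 0.4509 s.
Fraction remaining = e^(−Te/τ) = e^(−0.49/0.4509) = 0.3373; trapped volume = 450.98 × 0.3373 = 152.12 mL.
Additional alveolar pressure from trapping ≈ V_trapped / C = 152.12 / 25.054 = 6.072 cmH2O.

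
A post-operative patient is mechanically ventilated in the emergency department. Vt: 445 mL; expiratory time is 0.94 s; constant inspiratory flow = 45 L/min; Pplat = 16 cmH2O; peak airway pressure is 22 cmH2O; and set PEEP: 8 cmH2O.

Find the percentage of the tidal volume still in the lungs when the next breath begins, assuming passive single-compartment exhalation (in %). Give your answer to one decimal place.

Flow: 45 L/min ÷ 60 = 0.75 L/s.
R = (PIP − Pplat)/V̇ = (22 − 16) / 0.75 = 6.0/0.75 = 8.0 cmH2O·s/L.
C = Vt/(Pplat − PEEP) = 445.0 / (16 − 8) = 445.0/8.0 = 55.625 mL/cmH2O.
τ = R × C = 8.0 × 0.05563 L/cmH2O = 0.445 s.
Fraction remaining at end-expiration = e^(−Te/τ) = e^(−0.94/0.445) = 0.121 → 12.1%.

12.1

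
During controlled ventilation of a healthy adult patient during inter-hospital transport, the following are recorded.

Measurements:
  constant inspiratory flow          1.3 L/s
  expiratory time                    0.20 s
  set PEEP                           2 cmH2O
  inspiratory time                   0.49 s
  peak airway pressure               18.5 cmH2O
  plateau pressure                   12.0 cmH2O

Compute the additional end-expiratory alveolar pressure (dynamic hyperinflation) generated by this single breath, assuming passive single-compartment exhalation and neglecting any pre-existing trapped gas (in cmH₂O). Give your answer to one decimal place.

Vt = flow × Ti = 1.3 L/s × 0.49 s × 1000 mL/L = 637.0 mL.
R = (PIP − Pplat)/V̇ = (18.5 − 12.0) / 1.3 = 6.5/1.3 = 5.0 cmH2O·s/L.
C = Vt/(Pplat − PEEP) = 637.0 / (12.0 − 2) = 637.0/10.0 = 63.7 mL/cmH2O.
τ = R × C = 5.0 × 0.0637 L/cmH2O = 0.3185 s.
Fraction remaining = e^(−Te/τ) = e^(−0.20/0.3185) = 0.5337; trapped volume = 637.0 × 0.5337 = 339.97 mL.
Additional alveolar pressure from trapping ≈ V_trapped / C = 339.97 / 63.7 = 5.337 cmH2O.

5.3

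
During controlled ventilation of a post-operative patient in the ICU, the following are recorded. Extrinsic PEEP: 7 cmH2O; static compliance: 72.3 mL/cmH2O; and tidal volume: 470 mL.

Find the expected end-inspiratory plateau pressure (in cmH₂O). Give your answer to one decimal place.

13.5

Pplat = PEEP + Vt / Cstat = 7 + 470 / 72.3 = 7 + 6.501 = 13.501 cmH2O.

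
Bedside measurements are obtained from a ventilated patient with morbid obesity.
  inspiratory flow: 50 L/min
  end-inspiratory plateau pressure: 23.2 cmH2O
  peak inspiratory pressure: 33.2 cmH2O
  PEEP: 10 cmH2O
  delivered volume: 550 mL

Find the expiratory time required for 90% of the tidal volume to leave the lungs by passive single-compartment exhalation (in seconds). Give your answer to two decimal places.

1.15

Flow: 50 L/min ÷ 60 = 0.8333 L/s.
R = (PIP − Pplat)/V̇ = (33.2 − 23.2) / 0.8333 = 10.0/0.8333 = 12.0 cmH2O·s/L.
C = Vt/(Pplat − PEEP) = 550.0 / (23.2 − 10) = 550.0/13.2 = 41.667 mL/cmH2O.
τ = R × C = 12.0 × 0.04167 L/cmH2O = 0.5 s.
t = −τ·ln(1 − 0.90) = −0.5·ln(0.1) = 1.151 s.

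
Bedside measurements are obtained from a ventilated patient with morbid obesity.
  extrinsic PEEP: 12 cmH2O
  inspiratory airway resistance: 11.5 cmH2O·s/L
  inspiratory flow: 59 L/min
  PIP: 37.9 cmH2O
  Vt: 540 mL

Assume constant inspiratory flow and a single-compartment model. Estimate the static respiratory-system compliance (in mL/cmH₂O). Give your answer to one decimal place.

Flow: 59 L/min ÷ 60 = 0.9833 L/s.
Equation of motion (constant flow): PIP = Vt/C + R·V̇ + PEEP.
Vt/C = PIP − R·V̇ − PEEP = 37.9 − 11.5×0.9833 − 12 = 37.9 − 11.308 − 12 = 14.592 cmH2O.
C = Vt / 14.592 = 540 / 14.592 = 37.007 mL/cmH2O.

37.0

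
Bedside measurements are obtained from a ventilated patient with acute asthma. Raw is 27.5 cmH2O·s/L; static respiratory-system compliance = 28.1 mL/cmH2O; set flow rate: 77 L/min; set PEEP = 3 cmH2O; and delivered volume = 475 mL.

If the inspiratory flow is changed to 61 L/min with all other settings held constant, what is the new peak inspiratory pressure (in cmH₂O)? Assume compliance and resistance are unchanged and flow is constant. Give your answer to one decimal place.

47.9

Flow: 77 L/min ÷ 60 = 1.2833 L/s.
New flow: 61 L/min ÷ 60 = 1.0167 L/s.
PIP = Vt/C + R·V̇ + PEEP (constant-flow equation of motion).
Only the resistive term changes: ΔPIP = R × ΔV̇ = 27.5 × (1.0167 − 1.2833) = 27.5 × -0.2666 = -7.332 cmH2O.
Original PIP = 475/28.1 + 27.5×1.2833 + 3 = 55.195 cmH2O; new PIP = 55.195 + (-7.332) = 47.863 cmH2O.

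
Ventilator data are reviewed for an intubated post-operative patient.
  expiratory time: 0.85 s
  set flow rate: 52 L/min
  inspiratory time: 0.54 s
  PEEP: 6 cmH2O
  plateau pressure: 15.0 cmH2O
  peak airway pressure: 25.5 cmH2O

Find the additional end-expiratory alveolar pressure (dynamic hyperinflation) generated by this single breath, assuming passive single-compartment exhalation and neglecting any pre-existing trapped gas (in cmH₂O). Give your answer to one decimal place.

2.3

Flow: 52 L/min ÷ 60 = 0.8667 L/s.
Vt = flow × Ti = 0.8667 L/s × 0.54 s × 1000 mL/L = 468.02 mL.
R = (PIP − Pplat)/V̇ = (25.5 − 15.0) / 0.8667 = 10.5/0.8667 = 12.115 cmH2O·s/L.
C = Vt/(Pplat − PEEP) = 468.02 / (15.0 − 6) = 468.02/9.0 = 52.002 mL/cmH2O.
τ = R × C = 12.115 × 0.052 L/cmH2O = 0.63 s.
Fraction remaining = e^(−Te/τ) = e^(−0.85/0.63) = 0.2594; trapped volume = 468.02 × 0.2594 = 121.4 mL.
Additional alveolar pressure from trapping ≈ V_trapped / C = 121.4 / 52.002 = 2.335 cmH2O.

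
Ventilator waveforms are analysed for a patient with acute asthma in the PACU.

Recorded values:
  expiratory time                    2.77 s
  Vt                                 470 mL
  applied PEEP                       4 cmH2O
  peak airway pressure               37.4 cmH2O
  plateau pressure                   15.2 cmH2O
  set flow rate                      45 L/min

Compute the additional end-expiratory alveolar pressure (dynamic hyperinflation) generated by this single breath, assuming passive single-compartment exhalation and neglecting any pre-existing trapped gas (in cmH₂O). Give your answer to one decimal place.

Flow: 45 L/min ÷ 60 = 0.75 L/s.
R = (PIP − Pplat)/V̇ = (37.4 − 15.2) / 0.75 = 22.2/0.75 = 29.6 cmH2O·s/L.
C = Vt/(Pplat − PEEP) = 470.0 / (15.2 − 4) = 470.0/11.2 = 41.964 mL/cmH2O.
τ = R × C = 29.6 × 0.04196 L/cmH2O = 1.242 s.
Fraction remaining = e^(−Te/τ) = e^(−2.77/1.242) = 0.1075; trapped volume = 470.0 × 0.1075 = 50.525 mL.
Additional alveolar pressure from trapping ≈ V_trapped / C = 50.525 / 41.964 = 1.204 cmH2O.

1.2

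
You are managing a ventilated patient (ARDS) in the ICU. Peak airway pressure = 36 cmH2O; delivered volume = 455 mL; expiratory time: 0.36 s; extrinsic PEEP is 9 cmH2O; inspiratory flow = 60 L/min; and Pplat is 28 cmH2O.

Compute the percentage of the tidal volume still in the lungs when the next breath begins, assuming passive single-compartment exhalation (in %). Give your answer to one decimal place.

Flow: 60 L/min ÷ 60 = 1 L/s.
R = (PIP − Pplat)/V̇ = (36 − 28) / 1 = 8.0/1 = 8.0 cmH2O·s/L.
C = Vt/(Pplat − PEEP) = 455.0 / (28 − 9) = 455.0/19.0 = 23.947 mL/cmH2O.
τ = R × C = 8.0 × 0.02395 L/cmH2O = 0.1916 s.
Fraction remaining at end-expiration = e^(−Te/τ) = e^(−0.36/0.1916) = 0.1528 → 15.28%.

15.3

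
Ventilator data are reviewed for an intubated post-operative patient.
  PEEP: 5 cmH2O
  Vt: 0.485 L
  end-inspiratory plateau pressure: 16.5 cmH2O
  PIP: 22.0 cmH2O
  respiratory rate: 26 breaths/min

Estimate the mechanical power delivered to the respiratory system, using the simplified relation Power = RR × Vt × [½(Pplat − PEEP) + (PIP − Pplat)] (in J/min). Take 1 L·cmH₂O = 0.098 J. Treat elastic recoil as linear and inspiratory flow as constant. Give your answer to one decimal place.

13.9

Per-breath work = Vt × [½(Pplat−PEEP) + (PIP−Pplat)] = 0.485 × [0.5×11.5 + 5.5] = 0.485 × 11.25 = 5.456 L·cmH2O.
Power = 26 × 5.456 = 141.86 L·cmH2O/min.
× 0.098 J/(L·cmH2O) → 13.902 J/min.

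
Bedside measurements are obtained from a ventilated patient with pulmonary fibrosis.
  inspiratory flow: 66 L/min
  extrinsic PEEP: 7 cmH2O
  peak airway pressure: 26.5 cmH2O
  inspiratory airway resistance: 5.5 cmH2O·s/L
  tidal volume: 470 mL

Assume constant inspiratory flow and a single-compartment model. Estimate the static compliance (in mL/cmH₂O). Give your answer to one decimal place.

Flow: 66 L/min ÷ 60 = 1.1 L/s.
Equation of motion (constant flow): PIP = Vt/C + R·V̇ + PEEP.
Vt/C = PIP − R·V̇ − PEEP = 26.5 − 5.5×1.1 − 7 = 26.5 − 6.05 − 7 = 13.45 cmH2O.
C = Vt / 13.45 = 470 / 13.45 = 34.944 mL/cmH2O.

34.9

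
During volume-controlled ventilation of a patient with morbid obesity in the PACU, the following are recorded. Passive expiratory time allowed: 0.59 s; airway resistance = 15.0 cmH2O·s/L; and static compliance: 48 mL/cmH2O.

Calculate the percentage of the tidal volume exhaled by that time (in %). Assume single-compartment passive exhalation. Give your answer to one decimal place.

55.9

τ = R × C = 15.0 × 48 mL/cmH2O = 15.0 × 0.048 L/cmH2O = 0.72 s.
Passive exhalation: V(t)/V₀ = e^(−t/τ) = e^(−0.59/0.72) = 0.4407.
Fraction exhaled = 1 − 0.4407 = 0.5593 → 55.93%.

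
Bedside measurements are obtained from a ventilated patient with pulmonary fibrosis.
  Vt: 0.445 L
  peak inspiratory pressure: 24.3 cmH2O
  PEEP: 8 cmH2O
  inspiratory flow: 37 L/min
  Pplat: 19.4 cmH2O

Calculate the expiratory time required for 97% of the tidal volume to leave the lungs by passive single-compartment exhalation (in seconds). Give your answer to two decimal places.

Flow: 37 L/min ÷ 60 = 0.6167 L/s.
R = (PIP − Pplat)/V̇ = (24.3 − 19.4) / 0.6167 = 4.9/0.6167 = 7.946 cmH2O·s/L.
C = Vt/(Pplat − PEEP) = 445.0 / (19.4 − 8) = 445.0/11.4 = 39.035 mL/cmH2O.
τ = R × C = 7.946 × 0.03904 L/cmH2O = 0.3102 s.
t = −τ·ln(1 − 0.97) = −0.3102·ln(0.03) = 1.088 s.

1.09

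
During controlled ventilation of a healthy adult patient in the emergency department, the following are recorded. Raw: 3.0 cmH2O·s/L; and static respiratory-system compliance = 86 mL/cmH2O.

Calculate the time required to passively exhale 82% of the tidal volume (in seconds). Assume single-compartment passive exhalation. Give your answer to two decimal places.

0.44

τ = R × C = 3.0 × 86 mL/cmH2O = 3.0 × 0.086 L/cmH2O = 0.258 s.
Exhaled fraction f = 1 − e^(−t/τ) → t = −τ·ln(1 − f) = −0.258·ln(0.18) = 0.4424 s.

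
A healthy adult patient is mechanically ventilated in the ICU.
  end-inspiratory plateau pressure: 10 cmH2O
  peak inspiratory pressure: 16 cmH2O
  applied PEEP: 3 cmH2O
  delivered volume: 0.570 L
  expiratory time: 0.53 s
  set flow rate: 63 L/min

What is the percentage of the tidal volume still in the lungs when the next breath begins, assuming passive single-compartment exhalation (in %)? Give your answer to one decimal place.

32.0

Flow: 63 L/min ÷ 60 = 1.05 L/s.
R = (PIP − Pplat)/V̇ = (16 − 10) / 1.05 = 6.0/1.05 = 5.714 cmH2O·s/L.
C = Vt/(Pplat − PEEP) = 570.0 / (10 − 3) = 570.0/7.0 = 81.429 mL/cmH2O.
τ = R × C = 5.714 × 0.08143 L/cmH2O = 0.4653 s.
Fraction remaining at end-expiration = e^(−Te/τ) = e^(−0.53/0.4653) = 0.3201 → 32.01%.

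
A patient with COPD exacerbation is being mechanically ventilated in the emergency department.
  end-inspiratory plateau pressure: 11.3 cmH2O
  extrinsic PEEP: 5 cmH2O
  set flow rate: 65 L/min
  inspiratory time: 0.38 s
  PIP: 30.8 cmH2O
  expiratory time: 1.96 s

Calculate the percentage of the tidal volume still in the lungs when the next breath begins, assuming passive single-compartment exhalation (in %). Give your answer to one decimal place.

18.9

Flow: 65 L/min ÷ 60 = 1.0833 L/s.
Vt = flow × Ti = 1.0833 L/s × 0.38 s × 1000 mL/L = 411.65 mL.
R = (PIP − Pplat)/V̇ = (30.8 − 11.3) / 1.0833 = 19.5/1.0833 = 18.001 cmH2O·s/L.
C = Vt/(Pplat − PEEP) = 411.65 / (11.3 − 5) = 411.65/6.3 = 65.341 mL/cmH2O.
τ = R × C = 18.001 × 0.06534 L/cmH2O = 1.176 s.
Fraction remaining at end-expiration = e^(−Te/τ) = e^(−1.96/1.176) = 0.1889 → 18.89%.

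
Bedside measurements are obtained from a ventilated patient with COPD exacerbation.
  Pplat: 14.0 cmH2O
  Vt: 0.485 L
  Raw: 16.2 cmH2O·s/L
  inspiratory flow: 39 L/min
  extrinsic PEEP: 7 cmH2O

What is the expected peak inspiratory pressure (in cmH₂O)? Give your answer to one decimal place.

24.5

Flow: 39 L/min ÷ 60 = 0.65 L/s.
PIP = Pplat + Raw × flow = 14.0 + 16.2 × 0.65 = 14.0 + 10.53 = 24.53 cmH2O.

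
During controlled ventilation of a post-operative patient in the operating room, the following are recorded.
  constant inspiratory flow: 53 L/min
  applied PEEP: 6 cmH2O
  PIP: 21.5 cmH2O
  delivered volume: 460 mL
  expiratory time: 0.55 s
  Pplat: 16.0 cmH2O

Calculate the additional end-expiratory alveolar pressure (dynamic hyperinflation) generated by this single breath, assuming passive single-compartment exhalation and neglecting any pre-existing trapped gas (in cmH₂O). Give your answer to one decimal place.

1.5

Flow: 53 L/min ÷ 60 = 0.8833 L/s.
R = (PIP − Pplat)/V̇ = (21.5 − 16.0) / 0.8833 = 5.5/0.8833 = 6.227 cmH2O·s/L.
C = Vt/(Pplat − PEEP) = 460.0 / (16.0 − 6) = 460.0/10.0 = 46.0 mL/cmH2O.
τ = R × C = 6.227 × 0.046 L/cmH2O = 0.2864 s.
Fraction remaining = e^(−Te/τ) = e^(−0.55/0.2864) = 0.1465; trapped volume = 460.0 × 0.1465 = 67.39 mL.
Additional alveolar pressure from trapping ≈ V_trapped / C = 67.39 / 46.0 = 1.465 cmH2O.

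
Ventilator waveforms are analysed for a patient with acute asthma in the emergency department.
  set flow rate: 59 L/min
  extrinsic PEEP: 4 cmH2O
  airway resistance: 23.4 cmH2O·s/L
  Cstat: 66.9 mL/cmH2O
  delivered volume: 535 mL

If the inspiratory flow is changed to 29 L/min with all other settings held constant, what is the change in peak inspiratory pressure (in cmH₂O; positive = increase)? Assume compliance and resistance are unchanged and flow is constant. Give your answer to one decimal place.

-11.7

Flow: 59 L/min ÷ 60 = 0.9833 L/s.
New flow: 29 L/min ÷ 60 = 0.4833 L/s.
PIP = Vt/C + R·V̇ + PEEP (constant-flow equation of motion).
Only the resistive term changes: ΔPIP = R × ΔV̇ = 23.4 × (0.4833 − 0.9833) = 23.4 × -0.5 = -11.7 cmH2O.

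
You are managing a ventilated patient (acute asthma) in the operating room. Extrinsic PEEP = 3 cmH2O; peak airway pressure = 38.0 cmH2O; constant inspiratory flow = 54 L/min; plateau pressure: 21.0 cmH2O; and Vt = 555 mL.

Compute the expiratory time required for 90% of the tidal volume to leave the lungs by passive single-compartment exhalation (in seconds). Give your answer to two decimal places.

Flow: 54 L/min ÷ 60 = 0.9 L/s.
R = (PIP − Pplat)/V̇ = (38.0 − 21.0) / 0.9 = 17.0/0.9 = 18.889 cmH2O·s/L.
C = Vt/(Pplat − PEEP) = 555.0 / (21.0 − 3) = 555.0/18.0 = 30.833 mL/cmH2O.
τ = R × C = 18.889 × 0.03083 L/cmH2O = 0.5823 s.
t = −τ·ln(1 − 0.90) = −0.5823·ln(0.1) = 1.341 s.

1.34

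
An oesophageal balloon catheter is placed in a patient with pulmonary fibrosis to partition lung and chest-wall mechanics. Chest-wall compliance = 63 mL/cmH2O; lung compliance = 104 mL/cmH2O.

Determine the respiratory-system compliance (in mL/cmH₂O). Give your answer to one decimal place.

Lung and chest wall are elastances in series: 1/Crs = 1/CL + 1/Ccw.
1/Crs = 1/104 + 1/63 = 0.02549.
Crs = 39.231 mL/cmH2O.

39.2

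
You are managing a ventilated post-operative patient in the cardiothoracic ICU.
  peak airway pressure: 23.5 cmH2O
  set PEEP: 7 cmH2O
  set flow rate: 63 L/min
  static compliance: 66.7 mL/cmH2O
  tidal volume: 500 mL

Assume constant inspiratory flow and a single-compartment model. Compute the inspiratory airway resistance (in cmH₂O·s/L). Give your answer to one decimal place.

Flow: 63 L/min ÷ 60 = 1.05 L/s.
Equation of motion (constant flow): PIP = Vt/C + R·V̇ + PEEP.
R·V̇ = PIP − Vt/C − PEEP = 23.5 − 500/66.7 − 7 = 23.5 − 7.496 − 7 = 9.004 cmH2O.
R = 9.004 / 1.05 = 8.575 cmH2O·s/L.

8.6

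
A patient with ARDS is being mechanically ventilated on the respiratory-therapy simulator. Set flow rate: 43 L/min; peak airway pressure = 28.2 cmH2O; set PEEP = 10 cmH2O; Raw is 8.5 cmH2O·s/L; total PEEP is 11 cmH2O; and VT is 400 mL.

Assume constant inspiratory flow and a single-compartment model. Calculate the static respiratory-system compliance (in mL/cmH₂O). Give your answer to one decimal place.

36.0

Flow: 43 L/min ÷ 60 = 0.7167 L/s.
Total PEEP = 11 cmH2O (set 10 + intrinsic 1); this is the baseline alveolar pressure.
Equation of motion (constant flow): PIP = Vt/C + R·V̇ + PEEP.
Vt/C = PIP − R·V̇ − PEEP = 28.2 − 8.5×0.7167 − 11 = 28.2 − 6.092 − 11 = 11.108 cmH2O.
C = Vt / 11.108 = 400 / 11.108 = 36.01 mL/cmH2O.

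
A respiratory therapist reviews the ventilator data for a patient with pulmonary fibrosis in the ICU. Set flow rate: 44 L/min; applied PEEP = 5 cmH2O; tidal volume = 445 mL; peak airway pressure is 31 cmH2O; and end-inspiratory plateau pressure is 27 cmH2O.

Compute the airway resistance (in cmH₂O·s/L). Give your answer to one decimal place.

Flow: 44 L/min ÷ 60 = 0.7333 L/s.
Raw = (PIP − Pplat) / flow = (31 − 27) / 0.7333 = 4.0 / 0.7333 = 5.455 cmH2O·s/L.

5.5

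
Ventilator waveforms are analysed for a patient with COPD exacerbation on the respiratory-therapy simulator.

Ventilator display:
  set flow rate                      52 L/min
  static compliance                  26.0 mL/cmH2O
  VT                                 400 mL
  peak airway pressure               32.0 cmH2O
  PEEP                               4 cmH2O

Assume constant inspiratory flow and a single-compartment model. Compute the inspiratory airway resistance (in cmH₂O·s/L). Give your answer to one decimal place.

14.6

Flow: 52 L/min ÷ 60 = 0.8667 L/s.
Equation of motion (constant flow): PIP = Vt/C + R·V̇ + PEEP.
R·V̇ = PIP − Vt/C − PEEP = 32.0 − 400/26.0 − 4 = 32.0 − 15.385 − 4 = 12.615 cmH2O.
R = 12.615 / 0.8667 = 14.555 cmH2O·s/L.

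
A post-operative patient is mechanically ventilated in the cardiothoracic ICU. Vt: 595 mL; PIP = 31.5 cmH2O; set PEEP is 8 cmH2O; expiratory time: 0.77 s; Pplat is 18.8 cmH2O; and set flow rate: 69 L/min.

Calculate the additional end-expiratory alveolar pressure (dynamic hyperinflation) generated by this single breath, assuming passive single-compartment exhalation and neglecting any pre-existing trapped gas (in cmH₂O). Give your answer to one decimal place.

Flow: 69 L/min ÷ 60 = 1.15 L/s.
R = (PIP − Pplat)/V̇ = (31.5 − 18.8) / 1.15 = 12.7/1.15 = 11.043 cmH2O·s/L.
C = Vt/(Pplat − PEEP) = 595.0 / (18.8 − 8) = 595.0/10.8 = 55.093 mL/cmH2O.
τ = R × C = 11.043 × 0.05509 L/cmH2O = 0.6084 s.
Fraction remaining = e^(−Te/τ) = e^(−0.77/0.6084) = 0.2821; trapped volume = 595.0 × 0.2821 = 167.85 mL.
Additional alveolar pressure from trapping ≈ V_trapped / C = 167.85 / 55.093 = 3.047 cmH2O.

3.0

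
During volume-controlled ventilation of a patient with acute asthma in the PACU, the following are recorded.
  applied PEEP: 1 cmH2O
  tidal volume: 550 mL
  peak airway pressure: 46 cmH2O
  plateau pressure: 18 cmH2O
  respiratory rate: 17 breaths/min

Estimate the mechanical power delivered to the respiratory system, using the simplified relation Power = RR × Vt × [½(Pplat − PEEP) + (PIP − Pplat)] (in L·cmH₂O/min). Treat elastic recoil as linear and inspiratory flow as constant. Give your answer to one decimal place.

341.3

Per-breath work = Vt × [½(Pplat−PEEP) + (PIP−Pplat)] = 0.550 × [0.5×17.0 + 28.0] = 0.550 × 36.5 = 20.075 L·cmH2O.
Power = 17 × 20.075 = 341.28 L·cmH2O/min.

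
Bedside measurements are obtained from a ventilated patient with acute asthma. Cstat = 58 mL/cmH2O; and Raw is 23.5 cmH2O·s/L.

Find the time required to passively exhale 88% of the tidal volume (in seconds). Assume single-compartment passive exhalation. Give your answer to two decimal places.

τ = R × C = 23.5 × 58 mL/cmH2O = 23.5 × 0.058 L/cmH2O = 1.363 s.
Exhaled fraction f = 1 − e^(−t/τ) → t = −τ·ln(1 − f) = −1.363·ln(0.12) = 2.89 s.

2.89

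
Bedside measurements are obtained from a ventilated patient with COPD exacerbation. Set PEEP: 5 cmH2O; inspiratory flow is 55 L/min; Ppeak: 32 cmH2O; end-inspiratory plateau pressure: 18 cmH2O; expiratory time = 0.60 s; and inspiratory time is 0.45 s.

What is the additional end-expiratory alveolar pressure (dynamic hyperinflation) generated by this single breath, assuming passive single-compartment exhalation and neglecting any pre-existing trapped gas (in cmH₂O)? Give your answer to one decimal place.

Flow: 55 L/min ÷ 60 = 0.9167 L/s.
Vt = flow × Ti = 0.9167 L/s × 0.45 s × 1000 mL/L = 412.52 mL.
R = (PIP − Pplat)/V̇ = (32 − 18) / 0.9167 = 14.0/0.9167 = 15.272 cmH2O·s/L.
C = Vt/(Pplat − PEEP) = 412.52 / (18 − 5) = 412.52/13.0 = 31.732 mL/cmH2O.
τ = R × C = 15.272 × 0.03173 L/cmH2O = 0.4846 s.
Fraction remaining = e^(−Te/τ) = e^(−0.60/0.4846) = 0.2899; trapped volume = 412.52 × 0.2899 = 119.59 mL.
Additional alveolar pressure from trapping ≈ V_trapped / C = 119.59 / 31.732 = 3.769 cmH2O.

3.8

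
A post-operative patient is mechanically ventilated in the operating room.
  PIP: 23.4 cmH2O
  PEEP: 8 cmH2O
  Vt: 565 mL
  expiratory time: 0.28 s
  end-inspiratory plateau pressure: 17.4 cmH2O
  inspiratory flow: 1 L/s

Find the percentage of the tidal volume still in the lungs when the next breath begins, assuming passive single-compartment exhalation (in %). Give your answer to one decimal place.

R = (PIP − Pplat)/V̇ = (23.4 − 17.4) / 1 = 6.0/1 = 6.0 cmH2O·s/L.
C = Vt/(Pplat − PEEP) = 565.0 / (17.4 − 8) = 565.0/9.4 = 60.106 mL/cmH2O.
τ = R × C = 6.0 × 0.06011 L/cmH2O = 0.3607 s.
Fraction remaining at end-expiration = e^(−Te/τ) = e^(−0.28/0.3607) = 0.4601 → 46.01%.

46.0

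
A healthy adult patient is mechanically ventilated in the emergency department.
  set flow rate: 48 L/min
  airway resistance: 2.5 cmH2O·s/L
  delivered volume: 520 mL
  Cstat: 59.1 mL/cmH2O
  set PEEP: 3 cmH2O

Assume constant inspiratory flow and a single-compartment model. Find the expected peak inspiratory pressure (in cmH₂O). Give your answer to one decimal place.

Flow: 48 L/min ÷ 60 = 0.8 L/s.
Equation of motion (constant flow): PIP = Vt/C + R·V̇ + PEEP.
PIP = 520/59.1 + 2.5×0.8 + 3 = 8.799 + 2.0 + 3 = 13.799 cmH2O.

13.8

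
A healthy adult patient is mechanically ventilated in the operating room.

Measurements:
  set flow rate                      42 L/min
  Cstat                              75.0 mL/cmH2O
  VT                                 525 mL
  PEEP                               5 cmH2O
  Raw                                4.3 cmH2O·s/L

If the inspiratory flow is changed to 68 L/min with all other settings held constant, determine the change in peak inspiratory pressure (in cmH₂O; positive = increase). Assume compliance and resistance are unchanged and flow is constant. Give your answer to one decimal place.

Flow: 42 L/min ÷ 60 = 0.7 L/s.
New flow: 68 L/min ÷ 60 = 1.1333 L/s.
PIP = Vt/C + R·V̇ + PEEP (constant-flow equation of motion).
Only the resistive term changes: ΔPIP = R × ΔV̇ = 4.3 × (1.1333 − 0.7) = 4.3 × 0.4333 = 1.863 cmH2O.

1.9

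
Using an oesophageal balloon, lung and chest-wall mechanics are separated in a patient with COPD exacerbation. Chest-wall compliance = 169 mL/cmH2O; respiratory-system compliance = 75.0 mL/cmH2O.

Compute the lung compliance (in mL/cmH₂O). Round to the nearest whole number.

1/CL = 1/Crs − 1/Ccw.
1/CL = 1/75.0 − 1/169 = 0.007416.
CL = 134.84 mL/cmH2O.

135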